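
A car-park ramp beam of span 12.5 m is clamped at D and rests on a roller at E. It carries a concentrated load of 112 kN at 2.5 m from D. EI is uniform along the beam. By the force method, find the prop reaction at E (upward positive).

Choose R_E as the redundant. The primary structure is the cantilever fixed at D.
Deflection at E on the released cantilever, summing each load's contribution:
  point load 112 at a = 2.5: Pa²(3L − a)/(6EI) = 4083/EI
Tip deflection under a unit load at E: L³/(3EI) = 651/EI.
Compatibility at E: δ_0 − R_E·δ_{EE} = 0, so R_E = 4083/651 = 6.272 kN.

R_E = 6.272 kN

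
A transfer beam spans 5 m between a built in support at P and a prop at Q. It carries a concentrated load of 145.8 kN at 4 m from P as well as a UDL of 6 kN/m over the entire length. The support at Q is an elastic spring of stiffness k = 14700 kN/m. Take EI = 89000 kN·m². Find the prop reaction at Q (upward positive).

Take the reaction at Q as the redundant and release it; the primary structure is a cantilever fixed at P.
Deflection at Q on the released cantilever, summing each load's contribution:
  point load 145.8 at a = 4: Pa²(3L − a)/(6EI) = 4277/EI
  UDL 6: wL⁴/(8EI) = 468.8/EI
  δ_0 = 4746/EI
Flexibility coefficient — unit upward force at Q: δ_{QQ} = L³/(3EI) = 41.67/EI.
With EI = 89000 kN·m²: δ_0 = 0.053321 m and δ_{QQ} = 0.000468 m/kN.
Compatibility — the spring shortens by R_Q/k under the reaction it provides: δ_0 − R_Q·δ_{QQ} = R_Q/k. With 1/k = 0.000068 m/kN, R_Q = δ_0 / (δ_{QQ} + 1/k) = 0.053321 / (0.000468 + 0.000068) = 99.44 kN.

R_Q = 99.44 kN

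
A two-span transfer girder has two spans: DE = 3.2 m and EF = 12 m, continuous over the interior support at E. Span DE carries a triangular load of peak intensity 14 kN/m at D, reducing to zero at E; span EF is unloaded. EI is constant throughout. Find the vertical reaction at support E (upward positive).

Release continuity at E by inserting a hinge; the redundant is the internal moment M_E. The primary structure is two simply-supported spans DE and EF.
Rotations at E on the released spans (each span's end-slope, ×1/EI):
  span DE: triangular load, peak 14: 7w₀L³/(360EI) = 8.92/EI
  relative rotation θ_0 = (8.92 + 0)/EI = 8.92/EI
A unit hogging moment at E produces rotation L₁/(3EI) + L₂/(3EI) = 5.067/EI.
Slope continuity at E: θ_0 = M_E·5.067/EI, so M_E = 8.92/5.067 = 1.761 kN·m (hogging).
Span DE, ΣM about D with M_E applied at E: R_E^{DE}·3.2 = 23.89 + 1.761, so R_E^{DE} = 8.017 kN and R_D = 22.4 − 8.017 = 14.38 kN.
Span EF, ΣM about F: R_E^{EF}·12 = 0 + 1.761, so R_E^{EF} = 0.1467 kN and R_F = 0 − 0.1467 = -0.1467 kN.
R_E = 8.017 + 0.1467 = 8.164 kN.

R_E = 8.164 kN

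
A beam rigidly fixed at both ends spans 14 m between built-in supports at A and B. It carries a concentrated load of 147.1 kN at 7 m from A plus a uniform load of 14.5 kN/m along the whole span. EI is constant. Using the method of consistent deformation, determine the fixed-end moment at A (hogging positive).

M_A = 494.3 kN·m

Release both end moments; the primary structure is a simply-supported span AB with redundants M_A and M_B.
End rotations of the released simple span under the applied load (×1/EI):
  at A: point load 147.1 at a = 7: Pab(L + b)/(6LEI) = 1802/EI
  at B: point load 147.1 at a = 7: Pab(L + a)/(6LEI) = 1802/EI
  at A: UDL 14.5: wL³/(24EI) = 1658/EI
  at B: UDL 14.5: wL³/(24EI) = 1658/EI
  θ_A0 = 3460/EI,  θ_B0 = 3460/EI
Flexibility coefficients: a unit moment at one end gives L/(3EI) there and L/(6EI) at the far end, so f₁₁ = f₂₂ = 4.667/EI and f₁₂ = f₂₁ = 2.333/EI.
Compatibility — zero rotation at each built-in end:
  4.667 M_A + 2.333 M_B = 3460
  2.333 M_A + 4.667 M_B = 3460
Solving the pair gives M_A = 494.3 kN·m and M_B = 494.3 kN·m (hogging).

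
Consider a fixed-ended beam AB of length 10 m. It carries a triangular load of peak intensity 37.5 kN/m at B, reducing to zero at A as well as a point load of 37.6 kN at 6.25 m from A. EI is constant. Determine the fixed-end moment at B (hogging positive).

Release both end moments; the primary structure is a simply-supported span AB with redundants M_A and M_B.
On the primary (simply-supported) span, the end slopes from the loading are:
  at A: triangular load, peak 37.5: 7w₀L³/(360EI) = 729.2/EI
  at B: triangular load, peak 37.5: w₀L³/(45EI) = 833.3/EI
  at A: point load 37.6 at a = 6.25: Pab(L + b)/(6LEI) = 202/EI
  at B: point load 37.6 at a = 6.25: Pab(L + a)/(6LEI) = 238.7/EI
  θ_A0 = 931.1/EI,  θ_B0 = 1072/EI
Flexibility coefficients: a unit moment at one end gives L/(3EI) there and L/(6EI) at the far end, so f₁₁ = f₂₂ = 3.333/EI and f₁₂ = f₂₁ = 1.667/EI.
Compatibility — zero rotation at each built-in end:
  3.333 M_A + 1.667 M_B = 931.1
  1.667 M_A + 3.333 M_B = 1072
Solving the pair gives M_A = 158 kN·m and M_B = 242.6 kN·m (hogging).

M_B = 242.6 kN·m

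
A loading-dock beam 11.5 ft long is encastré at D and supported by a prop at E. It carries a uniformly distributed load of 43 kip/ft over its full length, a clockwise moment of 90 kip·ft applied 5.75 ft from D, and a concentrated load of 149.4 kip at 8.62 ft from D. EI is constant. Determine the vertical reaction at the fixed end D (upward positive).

R_D = 355.2 kip

Release the roller at E. Primary structure: cantilever fixed at D.
Deflection at E on the released cantilever, summing each load's contribution:
  UDL 43: wL⁴/(8EI) = 94009/EI
  clockwise couple 90 at a = 5.75: M₀a(2L − a)/(2EI) = 4463/EI
  point load 149.4 at a = 8.62: Pa²(3L − a)/(6EI) = 47883/EI
  δ_0 = 146355/EI
Tip deflection under a unit load at E: L³/(3EI) = 507/EI.
Compatibility at E: δ_0 − R_E·δ_{EE} = 0, so R_E = 146355/507 = 288.7 kip.
Vertical equilibrium: R_D = ΣP − R_E = 643.9 − 288.7 = 355.2 kip.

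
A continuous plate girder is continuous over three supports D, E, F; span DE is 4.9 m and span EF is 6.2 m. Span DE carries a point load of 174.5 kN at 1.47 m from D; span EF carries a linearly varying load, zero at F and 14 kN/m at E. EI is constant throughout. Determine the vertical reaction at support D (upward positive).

Insert a hinge at E; M_E is the redundant, and each span becomes simply supported.
End slopes at the hinge E, treating each span as simply supported:
  span DE: point load 174.5 at a = 1.47: Pab(L + a)/(6LEI) = 190.6/EI
  span EF: triangular load, peak 14: w₀L³/(45EI) = 74.15/EI
  relative rotation θ_0 = (190.6 + 74.15)/EI = 264.8/EI
A unit hogging moment at E produces rotation L₁/(3EI) + L₂/(3EI) = 3.7/EI.
Compatibility: M_E·(L₁+L₂)/(3EI) = θ_0, giving M_E = 71.56 kN·m (hogging).
Span DE, ΣM about D with M_E applied at E: R_E^{DE}·4.9 = 256.5 + 71.56, so R_E^{DE} = 66.95 kN and R_D = 174.5 − 66.95 = 107.5 kN.

R_D = 107.5 kN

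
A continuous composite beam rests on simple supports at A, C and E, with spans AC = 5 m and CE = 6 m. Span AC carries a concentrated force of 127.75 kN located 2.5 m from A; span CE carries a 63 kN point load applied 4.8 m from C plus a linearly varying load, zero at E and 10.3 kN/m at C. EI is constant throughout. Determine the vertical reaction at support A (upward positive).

R_A = 46.33 kN

Take M_C as the redundant. Released structure: two simple spans AC and CE with a hinge at C.
Discontinuity in slope at C on the released structure — sum the simple-span end rotations:
  span AC: point load 127.75 at a = 2.5: Pab(L + a)/(6LEI) = 199.6/EI
  span CE: point load 63 at a = 4.8: Pab(L + b)/(6LEI) = 72.58/EI
  span CE: triangular load, peak 10.3: w₀L³/(45EI) = 49.44/EI
  relative rotation θ_0 = (199.6 + 122)/EI = 321.6/EI
A unit hogging moment at C produces rotation L₁/(3EI) + L₂/(3EI) = 3.667/EI.
Compatibility: M_C·(L₁+L₂)/(3EI) = θ_0, giving M_C = 87.72 kN·m (hogging).
Span AC, ΣM about A with M_C applied at C: R_C^{AC}·5 = 319.4 + 87.72, so R_C^{AC} = 81.42 kN and R_A = 127.8 − 81.42 = 46.33 kN.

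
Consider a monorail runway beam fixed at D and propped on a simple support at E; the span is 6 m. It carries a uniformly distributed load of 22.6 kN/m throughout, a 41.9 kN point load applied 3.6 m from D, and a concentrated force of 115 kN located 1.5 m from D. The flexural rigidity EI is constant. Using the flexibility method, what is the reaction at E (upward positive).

Remove the prop at E; the released (primary) structure is a cantilever built in at D.
Primary-structure tip deflection at E by superposition:
  UDL 22.6: wL⁴/(8EI) = 3661/EI
  point load 41.9 at a = 3.6: Pa²(3L − a)/(6EI) = 1303/EI
  point load 115 at a = 1.5: Pa²(3L − a)/(6EI) = 711.6/EI
  δ_0 = 5676/EI
Tip deflection under a unit load at E: L³/(3EI) = 72/EI.
The prop prevents deflection at E: R_E = δ_0/δ_{EE} = 5676/72 = 78.83 kN.

R_E = 78.83 kN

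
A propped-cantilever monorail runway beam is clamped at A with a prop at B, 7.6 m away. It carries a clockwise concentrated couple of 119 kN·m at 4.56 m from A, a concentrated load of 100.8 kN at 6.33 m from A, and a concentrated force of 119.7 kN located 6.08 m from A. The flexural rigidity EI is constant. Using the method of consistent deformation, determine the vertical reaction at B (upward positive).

Choose R_B as the redundant. The primary structure is the cantilever fixed at A.
Deflection at B on the released cantilever, summing each load's contribution:
  clockwise couple 119 at a = 4.56: M₀a(2L − a)/(2EI) = 2887/EI
  point load 100.8 at a = 6.33: Pa²(3L − a)/(6EI) = 11087/EI
  point load 119.7 at a = 6.08: Pa²(3L − a)/(6EI) = 12331/EI
  δ_0 = 26304/EI
Flexibility coefficient — unit upward force at B: δ_{BB} = L³/(3EI) = 146.3/EI.
The prop prevents deflection at B: R_B = δ_0/δ_{BB} = 26304/146.3 = 179.8 kN.

R_B = 179.8 kN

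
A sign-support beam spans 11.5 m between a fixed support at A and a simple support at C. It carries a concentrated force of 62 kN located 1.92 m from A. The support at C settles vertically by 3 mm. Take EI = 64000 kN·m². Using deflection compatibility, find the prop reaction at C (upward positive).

R_C = 2.069 kN

Take the reaction at C as the redundant and release it; the primary structure is a cantilever fixed at A.
Deflection at C on the released cantilever, summing each load's contribution:
  point load 62 at a = 1.92: Pa²(3L − a)/(6EI) = 1241/EI
Tip deflection under a unit load at C: L³/(3EI) = 507/EI.
With EI = 64000 kN·m²: δ_0 = 0.019392 m and δ_{CC} = 0.007921 m/kN.
Compatibility — the beam at C must follow the support down by 0.003 m: δ_0 − R_C·δ_{CC} = 0.003, so R_C = (0.019392 − 0.003)/0.007921 = 2.069 kN.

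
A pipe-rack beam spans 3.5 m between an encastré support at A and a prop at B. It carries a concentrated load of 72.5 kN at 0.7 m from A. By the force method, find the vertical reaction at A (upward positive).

R_A = 68.44 kN

Remove the prop at B; the released (primary) structure is a cantilever built in at A.
Downward deflection at the released point B due to the loads:
  point load 72.5 at a = 0.7: Pa²(3L − a)/(6EI) = 58.02/EI
Tip deflection under a unit load at B: L³/(3EI) = 14.29/EI.
The prop prevents deflection at B: R_B = δ_0/δ_{BB} = 58.02/14.29 = 4.06 kN.
Vertical equilibrium: R_A = ΣP − R_B = 72.5 − 4.06 = 68.44 kN.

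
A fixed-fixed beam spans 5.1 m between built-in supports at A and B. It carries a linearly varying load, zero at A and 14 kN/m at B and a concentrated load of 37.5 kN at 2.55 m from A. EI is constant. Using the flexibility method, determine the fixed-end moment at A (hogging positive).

Take the two fixed-end moments M_A, M_B as redundants; the released structure is the simple span AB.
Simple-span end rotations at A and B under the given loads:
  at A: triangular load, peak 14: 7w₀L³/(360EI) = 36.11/EI
  at B: triangular load, peak 14: w₀L³/(45EI) = 41.27/EI
  at A: point load 37.5 at a = 2.55: Pab(L + b)/(6LEI) = 60.96/EI
  at B: point load 37.5 at a = 2.55: Pab(L + a)/(6LEI) = 60.96/EI
  θ_A0 = 97.07/EI,  θ_B0 = 102.2/EI
Flexibility coefficients: a unit moment at one end gives L/(3EI) there and L/(6EI) at the far end, so f₁₁ = f₂₂ = 1.7/EI and f₁₂ = f₂₁ = 0.85/EI.
Compatibility — zero rotation at each built-in end:
  1.7 M_A + 0.85 M_B = 97.07
  0.85 M_A + 1.7 M_B = 102.2
Solving the pair gives M_A = 36.04 kN·m and M_B = 42.11 kN·m (hogging).

M_A = 36.04 kN·m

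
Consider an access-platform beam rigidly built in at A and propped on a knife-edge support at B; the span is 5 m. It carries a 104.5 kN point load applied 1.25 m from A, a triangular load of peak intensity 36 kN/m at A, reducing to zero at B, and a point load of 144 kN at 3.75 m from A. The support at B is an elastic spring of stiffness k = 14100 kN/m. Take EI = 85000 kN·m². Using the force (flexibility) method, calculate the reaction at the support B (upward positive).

Choose R_B as the redundant. The primary structure is the cantilever fixed at A.
Downward deflection at the released point B due to the loads:
  point load 104.5 at a = 1.25: Pa²(3L − a)/(6EI) = 374.2/EI
  triangular load, peak 36 at the fixed end: w₀L⁴/(30EI) = 750/EI
  point load 144 at a = 3.75: Pa²(3L − a)/(6EI) = 3797/EI
  δ_0 = 4921/EI
Tip deflection under a unit load at B: L³/(3EI) = 41.67/EI.
With EI = 85000 kN·m²: δ_0 = 0.057895 m and δ_{BB} = 0.00049 m/kN.
Compatibility — the spring shortens by R_B/k under the reaction it provides: δ_0 − R_B·δ_{BB} = R_B/k. With 1/k = 0.000071 m/kN, R_B = δ_0 / (δ_{BB} + 1/k) = 0.057895 / (0.00049 + 0.000071) = 103.2 kN.

R_B = 103.2 kN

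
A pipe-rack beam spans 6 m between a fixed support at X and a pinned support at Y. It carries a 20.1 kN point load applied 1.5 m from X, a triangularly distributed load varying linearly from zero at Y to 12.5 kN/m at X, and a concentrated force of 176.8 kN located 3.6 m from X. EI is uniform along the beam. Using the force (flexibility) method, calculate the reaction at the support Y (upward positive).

Remove the prop at Y; the released (primary) structure is a cantilever built in at X.
Free-end deflection of the primary structure under the applied loading (downward +):
  point load 20.1 at a = 1.5: Pa²(3L − a)/(6EI) = 124.4/EI
  triangular load, peak 12.5 at the fixed end: w₀L⁴/(30EI) = 540/EI
  point load 176.8 at a = 3.6: Pa²(3L − a)/(6EI) = 5499/EI
  δ_0 = 6164/EI
Flexibility coefficient — unit upward force at Y: δ_{YY} = L³/(3EI) = 72/EI.
Compatibility at Y: δ_0 − R_Y·δ_{YY} = 0, so R_Y = 6164/72 = 85.6 kN.

R_Y = 85.6 kN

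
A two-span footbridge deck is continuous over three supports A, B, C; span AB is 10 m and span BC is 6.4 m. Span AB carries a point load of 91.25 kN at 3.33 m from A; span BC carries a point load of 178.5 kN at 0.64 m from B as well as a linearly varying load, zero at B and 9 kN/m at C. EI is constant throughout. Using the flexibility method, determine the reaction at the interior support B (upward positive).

Take M_B as the redundant. Released structure: two simple spans AB and BC with a hinge at B.
End slopes at the hinge B, treating each span as simply supported:
  span AB: point load 91.25 at a = 3.33: Pab(L + a)/(6LEI) = 450.3/EI
  span BC: point load 178.5 at a = 0.64: Pab(L + b)/(6LEI) = 208.4/EI
  span BC: triangular load, peak 9: 7w₀L³/(360EI) = 45.88/EI
  relative rotation θ_0 = (450.3 + 254.2)/EI = 704.5/EI
A unit hogging moment at B produces rotation L₁/(3EI) + L₂/(3EI) = 5.467/EI.
Compatibility: M_B·(L₁+L₂)/(3EI) = θ_0, giving M_B = 128.9 kN·m (hogging).
Span AB, ΣM about A with M_B applied at B: R_B^{AB}·10 = 303.9 + 128.9, so R_B^{AB} = 43.27 kN and R_A = 91.25 − 43.27 = 47.98 kN.
Span BC, ΣM about C: R_B^{BC}·6.4 = 1090 + 128.9, so R_B^{BC} = 190.4 kN and R_C = 207.3 − 190.4 = 16.91 kN.
R_B = 43.27 + 190.4 = 233.7 kN.

R_B = 233.7 kN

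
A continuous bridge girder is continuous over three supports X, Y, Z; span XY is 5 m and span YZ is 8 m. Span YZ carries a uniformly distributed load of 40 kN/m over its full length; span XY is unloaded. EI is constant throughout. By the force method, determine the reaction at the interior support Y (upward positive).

R_Y = 224 kN

Take M_Y as the redundant. Released structure: two simple spans XY and YZ with a hinge at Y.
Rotations at Y on the released spans (each span's end-slope, ×1/EI):
  span YZ: UDL 40: wL³/(24EI) = 853.3/EI
  relative rotation θ_0 = (0 + 853.3)/EI = 853.3/EI
A unit hogging moment at Y produces rotation L₁/(3EI) + L₂/(3EI) = 4.333/EI.
Compatibility: M_Y·(L₁+L₂)/(3EI) = θ_0, giving M_Y = 196.9 kN·m (hogging).
Span XY, ΣM about X with M_Y applied at Y: R_Y^{XY}·5 = 0 + 196.9, so R_Y^{XY} = 39.38 kN and R_X = 0 − 39.38 = -39.38 kN.
Span YZ, ΣM about Z: R_Y^{YZ}·8 = 1280 + 196.9, so R_Y^{YZ} = 184.6 kN and R_Z = 320 − 184.6 = 135.4 kN.
R_Y = 39.38 + 184.6 = 224 kN.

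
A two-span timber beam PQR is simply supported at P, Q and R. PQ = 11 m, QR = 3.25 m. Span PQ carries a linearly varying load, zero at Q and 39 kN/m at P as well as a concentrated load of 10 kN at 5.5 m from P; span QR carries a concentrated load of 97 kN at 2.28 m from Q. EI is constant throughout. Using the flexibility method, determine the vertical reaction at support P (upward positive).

Take M_Q as the redundant. Released structure: two simple spans PQ and QR with a hinge at Q.
Discontinuity in slope at Q on the released structure — sum the simple-span end rotations:
  span PQ: triangular load, peak 39: 7w₀L³/(360EI) = 1009/EI
  span PQ: point load 10 at a = 5.5: Pab(L + a)/(6LEI) = 75.62/EI
  span QR: point load 97 at a = 2.28: Pab(L + b)/(6LEI) = 46.43/EI
  relative rotation θ_0 = (1085 + 46.43)/EI = 1131/EI
A unit hogging moment at Q produces rotation L₁/(3EI) + L₂/(3EI) = 4.75/EI.
Compatibility: M_Q·(L₁+L₂)/(3EI) = θ_0, giving M_Q = 238.2 kN·m (hogging).
Span PQ, ΣM about P with M_Q applied at Q: R_Q^{PQ}·11 = 841.5 + 238.2, so R_Q^{PQ} = 98.15 kN and R_P = 224.5 − 98.15 = 126.3 kN.

R_P = 126.3 kN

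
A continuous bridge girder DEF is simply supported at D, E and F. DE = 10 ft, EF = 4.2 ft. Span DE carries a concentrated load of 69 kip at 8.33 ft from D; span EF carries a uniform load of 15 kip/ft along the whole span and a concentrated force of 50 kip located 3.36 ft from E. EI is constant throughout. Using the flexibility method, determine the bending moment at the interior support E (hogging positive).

M_E = 77.7 kip·ft

Insert a hinge at E; M_E is the redundant, and each span becomes simply supported.
Rotations at E on the released spans (each span's end-slope, ×1/EI):
  span DE: point load 69 at a = 8.33: Pab(L + a)/(6LEI) = 293.2/EI
  span EF: UDL 15: wL³/(24EI) = 46.3/EI
  span EF: point load 50 at a = 3.36: Pab(L + b)/(6LEI) = 28.22/EI
  relative rotation θ_0 = (293.2 + 74.53)/EI = 367.8/EI
A unit hogging moment at E produces rotation L₁/(3EI) + L₂/(3EI) = 4.733/EI.
Slope continuity at E: θ_0 = M_E·4.733/EI, so M_E = 367.8/4.733 = 77.7 kip·ft (hogging).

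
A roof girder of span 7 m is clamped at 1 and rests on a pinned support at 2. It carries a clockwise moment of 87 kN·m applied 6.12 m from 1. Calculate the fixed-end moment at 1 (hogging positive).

M_1 = -41.44 kN·m

Release the roller at 2. Primary structure: cantilever fixed at 1.
Free-end deflection of the primary structure under the applied loading (downward +):
  clockwise couple 87 at a = 6.12: M₀a(2L − a)/(2EI) = 2098/EI
Flexibility coefficient — unit upward force at 2: δ_{22} = L³/(3EI) = 114.3/EI.
The prop prevents deflection at 2: R_2 = δ_0/δ_{22} = 2098/114.3 = 18.35 kN.
Moment equilibrium about 1: M_1 = Σ(load moments about 1) − R_2·L = 87 − 18.35×7 = -41.44 kN·m.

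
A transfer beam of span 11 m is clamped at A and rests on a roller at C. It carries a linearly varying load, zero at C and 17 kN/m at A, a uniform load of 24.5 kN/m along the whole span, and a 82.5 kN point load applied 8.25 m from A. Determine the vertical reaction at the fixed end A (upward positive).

R_A = 273.5 kN

Release the roller at C. Primary structure: cantilever fixed at A.
Deflection at C on the released cantilever, summing each load's contribution:
  triangular load, peak 17 at the fixed end: w₀L⁴/(30EI) = 8297/EI
  UDL 24.5: wL⁴/(8EI) = 44838/EI
  point load 82.5 at a = 8.25: Pa²(3L − a)/(6EI) = 23163/EI
  δ_0 = 76297/EI
Flexibility coefficient — unit upward force at C: δ_{CC} = L³/(3EI) = 443.7/EI.
Compatibility at C: δ_0 − R_C·δ_{CC} = 0, so R_C = 76297/443.7 = 172 kN.
Vertical equilibrium: R_A = ΣP − R_C = 445.5 − 172 = 273.5 kN.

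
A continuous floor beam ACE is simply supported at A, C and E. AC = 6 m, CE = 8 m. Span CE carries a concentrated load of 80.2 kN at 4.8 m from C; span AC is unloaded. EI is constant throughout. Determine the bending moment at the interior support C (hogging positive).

Take M_C as the redundant. Released structure: two simple spans AC and CE with a hinge at C.
End slopes at the hinge C, treating each span as simply supported:
  span CE: point load 80.2 at a = 4.8: Pab(L + b)/(6LEI) = 287.4/EI
  relative rotation θ_0 = (0 + 287.4)/EI = 287.4/EI
A unit hogging moment at C produces rotation L₁/(3EI) + L₂/(3EI) = 4.667/EI.
Slope continuity at C: θ_0 = M_C·4.667/EI, so M_C = 287.4/4.667 = 61.59 kN·m (hogging).

M_C = 61.59 kN·m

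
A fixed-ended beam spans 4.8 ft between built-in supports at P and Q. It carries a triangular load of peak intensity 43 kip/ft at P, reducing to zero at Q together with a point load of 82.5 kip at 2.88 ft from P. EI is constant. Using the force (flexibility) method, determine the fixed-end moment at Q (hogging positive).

Take the two fixed-end moments M_P, M_Q as redundants; the released structure is the simple span PQ.
On the primary (simply-supported) span, the end slopes from the loading are:
  at P: triangular load, peak 43: w₀L³/(45EI) = 105.7/EI
  at Q: triangular load, peak 43: 7w₀L³/(360EI) = 92.47/EI
  at P: point load 82.5 at a = 2.88: Pab(L + b)/(6LEI) = 106.4/EI
  at Q: point load 82.5 at a = 2.88: Pab(L + a)/(6LEI) = 121.7/EI
  θ_P0 = 212.1/EI,  θ_Q0 = 214.1/EI
Flexibility coefficients: a unit moment at one end gives L/(3EI) there and L/(6EI) at the far end, so f₁₁ = f₂₂ = 1.6/EI and f₁₂ = f₂₁ = 0.8/EI.
Compatibility — zero rotation at each built-in end:
  1.6 M_P + 0.8 M_Q = 212.1
  0.8 M_P + 1.6 M_Q = 214.1
Solving the pair gives M_P = 87.55 kip·ft and M_Q = 90.05 kip·ft (hogging).

M_Q = 90.05 kip·ft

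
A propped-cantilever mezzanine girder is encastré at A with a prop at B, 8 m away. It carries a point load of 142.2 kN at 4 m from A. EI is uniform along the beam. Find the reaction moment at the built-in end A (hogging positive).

Choose R_B as the redundant. The primary structure is the cantilever fixed at A.
Free-end deflection of the primary structure under the applied loading (downward +):
  point load 142.2 at a = 4: Pa²(3L − a)/(6EI) = 7584/EI
Flexibility coefficient — unit upward force at B: δ_{BB} = L³/(3EI) = 170.7/EI.
The prop prevents deflection at B: R_B = δ_0/δ_{BB} = 7584/170.7 = 44.44 kN.
Moment equilibrium about A: M_A = Σ(load moments about A) − R_B·L = 568.8 − 44.44×8 = 213.3 kN·m.

M_A = 213.3 kN·m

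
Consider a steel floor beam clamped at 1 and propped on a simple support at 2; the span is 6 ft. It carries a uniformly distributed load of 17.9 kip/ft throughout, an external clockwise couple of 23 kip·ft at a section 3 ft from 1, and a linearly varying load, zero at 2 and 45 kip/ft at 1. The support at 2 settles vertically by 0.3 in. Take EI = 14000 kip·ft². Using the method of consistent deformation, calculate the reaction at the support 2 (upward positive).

R_2 = 66.73 kip

Remove the prop at 2; the released (primary) structure is a cantilever built in at 1.
Deflection at 2 on the released cantilever, summing each load's contribution:
  UDL 17.9: wL⁴/(8EI) = 2900/EI
  clockwise couple 23 at a = 3: M₀a(2L − a)/(2EI) = 310.5/EI
  triangular load, peak 45 at the fixed end: w₀L⁴/(30EI) = 1944/EI
  δ_0 = 5154/EI
Tip deflection under a unit load at 2: L³/(3EI) = 72/EI.
With EI = 14000 kip·ft²: δ_0 = 0.36816 ft and δ_{22} = 0.005143 ft/kip.
Compatibility — the beam at 2 must follow the support down by 0.025 ft: δ_0 − R_2·δ_{22} = 0.025, so R_2 = (0.36816 − 0.025)/0.005143 = 66.73 kip.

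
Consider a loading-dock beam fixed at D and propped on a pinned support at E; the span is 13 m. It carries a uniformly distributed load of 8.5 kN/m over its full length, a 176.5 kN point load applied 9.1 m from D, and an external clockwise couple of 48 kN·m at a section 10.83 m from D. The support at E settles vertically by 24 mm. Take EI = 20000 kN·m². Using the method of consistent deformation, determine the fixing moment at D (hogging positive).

M_D = 479.3 kN·m

Choose R_E as the redundant. The primary structure is the cantilever fixed at D.
Downward deflection at the released point E due to the loads:
  UDL 8.5: wL⁴/(8EI) = 30346/EI
  point load 176.5 at a = 9.1: Pa²(3L − a)/(6EI) = 72836/EI
  clockwise couple 48 at a = 10.83: M₀a(2L − a)/(2EI) = 3943/EI
  δ_0 = 107125/EI
Flexibility coefficient — unit upward force at E: δ_{EE} = L³/(3EI) = 732.3/EI.
With EI = 20000 kN·m²: δ_0 = 5.3563 m and δ_{EE} = 0.036617 m/kN.
Compatibility — the beam at E must follow the support down by 0.024 m: δ_0 − R_E·δ_{EE} = 0.024, so R_E = (5.3563 − 0.024)/0.036617 = 145.6 kN.
Moment equilibrium about D: M_D = Σ(load moments about D) − R_E·L = 2372 − 145.6×13 = 479.3 kN·m.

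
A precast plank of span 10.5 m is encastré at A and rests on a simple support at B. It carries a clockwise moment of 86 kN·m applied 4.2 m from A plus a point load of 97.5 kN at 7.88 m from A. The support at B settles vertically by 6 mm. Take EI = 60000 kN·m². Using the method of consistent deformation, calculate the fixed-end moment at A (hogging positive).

M_A = 133 kN·m

Release the roller at B. Primary structure: cantilever fixed at A.
Primary-structure tip deflection at B by superposition:
  clockwise couple 86 at a = 4.2: M₀a(2L − a)/(2EI) = 3034/EI
  point load 97.5 at a = 7.88: Pa²(3L − a)/(6EI) = 23833/EI
  δ_0 = 26867/EI
Tip deflection under a unit load at B: L³/(3EI) = 385.9/EI.
With EI = 60000 kN·m²: δ_0 = 0.44779 m and δ_{BB} = 0.006431 m/kN.
Compatibility — the beam at B must follow the support down by 0.006 m: δ_0 − R_B·δ_{BB} = 0.006, so R_B = (0.44779 − 0.006)/0.006431 = 68.69 kN.
Moment equilibrium about A: M_A = Σ(load moments about A) − R_B·L = 854.3 − 68.69×10.5 = 133 kN·m.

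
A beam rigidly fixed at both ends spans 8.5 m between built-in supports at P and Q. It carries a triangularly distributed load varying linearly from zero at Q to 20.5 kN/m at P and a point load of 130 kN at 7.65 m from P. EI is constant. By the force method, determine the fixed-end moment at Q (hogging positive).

M_Q = 138.9 kN·m

Release both end moments; the primary structure is a simply-supported span PQ with redundants M_P and M_Q.
End rotations of the released simple span under the applied load (×1/EI):
  at P: triangular load, peak 20.5: w₀L³/(45EI) = 279.8/EI
  at Q: triangular load, peak 20.5: 7w₀L³/(360EI) = 244.8/EI
  at P: point load 130 at a = 7.65: Pab(L + b)/(6LEI) = 155/EI
  at Q: point load 130 at a = 7.65: Pab(L + a)/(6LEI) = 267.7/EI
  θ_P0 = 434.7/EI,  θ_Q0 = 512.5/EI
Flexibility coefficients: a unit moment at one end gives L/(3EI) there and L/(6EI) at the far end, so f₁₁ = f₂₂ = 2.833/EI and f₁₂ = f₂₁ = 1.417/EI.
Compatibility — zero rotation at each built-in end:
  2.833 M_P + 1.417 M_Q = 434.7
  1.417 M_P + 2.833 M_Q = 512.5
Solving the pair gives M_P = 84 kN·m and M_Q = 138.9 kN·m (hogging).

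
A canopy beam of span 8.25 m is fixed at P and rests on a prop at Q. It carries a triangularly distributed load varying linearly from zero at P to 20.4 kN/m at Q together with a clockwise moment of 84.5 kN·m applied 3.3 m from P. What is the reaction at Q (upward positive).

R_Q = 56.12 kN

Remove the prop at Q; the released (primary) structure is a cantilever built in at P.
Deflection at Q on the released cantilever, summing each load's contribution:
  triangular load, peak 20.4 at the free end: 11w₀L⁴/(120EI) = 8663/EI
  clockwise couple 84.5 at a = 3.3: M₀a(2L − a)/(2EI) = 1840/EI
  δ_0 = 10503/EI
Tip deflection under a unit load at Q: L³/(3EI) = 187.2/EI.
The prop prevents deflection at Q: R_Q = δ_0/δ_{QQ} = 10503/187.2 = 56.12 kN.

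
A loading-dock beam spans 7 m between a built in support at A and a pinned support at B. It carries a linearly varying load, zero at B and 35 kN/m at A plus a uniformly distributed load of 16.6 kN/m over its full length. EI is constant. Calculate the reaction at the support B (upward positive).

Release the roller at B. Primary structure: cantilever fixed at A.
Deflection at B on the released cantilever, summing each load's contribution:
  triangular load, peak 35 at the fixed end: w₀L⁴/(30EI) = 2801/EI
  UDL 16.6: wL⁴/(8EI) = 4982/EI
  δ_0 = 7783/EI
Tip deflection under a unit load at B: L³/(3EI) = 114.3/EI.
The prop prevents deflection at B: R_B = δ_0/δ_{BB} = 7783/114.3 = 68.08 kN.

R_B = 68.08 kN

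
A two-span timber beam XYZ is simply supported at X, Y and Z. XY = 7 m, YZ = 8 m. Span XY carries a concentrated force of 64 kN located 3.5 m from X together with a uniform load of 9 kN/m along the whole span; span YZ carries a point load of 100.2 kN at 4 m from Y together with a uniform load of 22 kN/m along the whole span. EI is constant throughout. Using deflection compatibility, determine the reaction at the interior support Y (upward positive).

R_Y = 265.6 kN

Take M_Y as the redundant. Released structure: two simple spans XY and YZ with a hinge at Y.
Discontinuity in slope at Y on the released structure — sum the simple-span end rotations:
  span XY: point load 64 at a = 3.5: Pab(L + a)/(6LEI) = 196/EI
  span XY: UDL 9: wL³/(24EI) = 128.6/EI
  span YZ: point load 100.2 at a = 4: Pab(L + b)/(6LEI) = 400.8/EI
  span YZ: UDL 22: wL³/(24EI) = 469.3/EI
  relative rotation θ_0 = (324.6 + 870.1)/EI = 1195/EI
A unit hogging moment at Y produces rotation L₁/(3EI) + L₂/(3EI) = 5/EI.
Compatibility: M_Y·(L₁+L₂)/(3EI) = θ_0, giving M_Y = 239 kN·m (hogging).
Span XY, ΣM about X with M_Y applied at Y: R_Y^{XY}·7 = 444.5 + 239, so R_Y^{XY} = 97.64 kN and R_X = 127 − 97.64 = 29.36 kN.
Span YZ, ΣM about Z: R_Y^{YZ}·8 = 1105 + 239, so R_Y^{YZ} = 168 kN and R_Z = 276.2 − 168 = 108.2 kN.
R_Y = 97.64 + 168 = 265.6 kN.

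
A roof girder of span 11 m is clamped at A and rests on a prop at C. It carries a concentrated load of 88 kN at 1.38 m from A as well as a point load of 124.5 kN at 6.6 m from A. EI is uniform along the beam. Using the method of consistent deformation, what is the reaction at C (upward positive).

R_C = 55.77 kN

Choose R_C as the redundant. The primary structure is the cantilever fixed at A.
Deflection at C on the released cantilever, summing each load's contribution:
  point load 88 at a = 1.38: Pa²(3L − a)/(6EI) = 883.2/EI
  point load 124.5 at a = 6.6: Pa²(3L − a)/(6EI) = 23862/EI
  δ_0 = 24745/EI
Flexibility coefficient — unit upward force at C: δ_{CC} = L³/(3EI) = 443.7/EI.
Compatibility at C: δ_0 − R_C·δ_{CC} = 0, so R_C = 24745/443.7 = 55.77 kN.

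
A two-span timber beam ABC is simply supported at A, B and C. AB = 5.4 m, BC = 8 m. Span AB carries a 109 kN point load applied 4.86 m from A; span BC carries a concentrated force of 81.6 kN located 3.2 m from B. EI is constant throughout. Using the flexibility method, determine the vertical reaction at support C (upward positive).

Insert a hinge at B; M_B is the redundant, and each span becomes simply supported.
End slopes at the hinge B, treating each span as simply supported:
  span AB: point load 109 at a = 4.86: Pab(L + a)/(6LEI) = 90.59/EI
  span BC: point load 81.6 at a = 3.2: Pab(L + b)/(6LEI) = 334.2/EI
  relative rotation θ_0 = (90.59 + 334.2)/EI = 424.8/EI
A unit hogging moment at B produces rotation L₁/(3EI) + L₂/(3EI) = 4.467/EI.
Slope continuity at B: θ_0 = M_B·4.467/EI, so M_B = 424.8/4.467 = 95.11 kN·m (hogging).
Span BC, ΣM about C: R_B^{BC}·8 = 391.7 + 95.11, so R_B^{BC} = 60.85 kN and R_C = 81.6 − 60.85 = 20.75 kN.

R_C = 20.75 kN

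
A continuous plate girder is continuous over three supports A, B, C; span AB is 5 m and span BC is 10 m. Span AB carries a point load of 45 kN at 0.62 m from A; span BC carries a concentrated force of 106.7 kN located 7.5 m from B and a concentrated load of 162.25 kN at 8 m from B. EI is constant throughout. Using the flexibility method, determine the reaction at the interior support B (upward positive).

R_B = 122.2 kN

Take M_B as the redundant. Released structure: two simple spans AB and BC with a hinge at B.
Rotations at B on the released spans (each span's end-slope, ×1/EI):
  span AB: point load 45 at a = 0.62: Pab(L + a)/(6LEI) = 22.89/EI
  span BC: point load 106.7 at a = 7.5: Pab(L + b)/(6LEI) = 416.8/EI
  span BC: point load 162.25 at a = 8: Pab(L + b)/(6LEI) = 519.2/EI
  relative rotation θ_0 = (22.89 + 936)/EI = 958.9/EI
A unit hogging moment at B produces rotation L₁/(3EI) + L₂/(3EI) = 5/EI.
Compatibility: M_B·(L₁+L₂)/(3EI) = θ_0, giving M_B = 191.8 kN·m (hogging).
Span AB, ΣM about A with M_B applied at B: R_B^{AB}·5 = 27.9 + 191.8, so R_B^{AB} = 43.94 kN and R_A = 45 − 43.94 = 1.064 kN.
Span BC, ΣM about C: R_B^{BC}·10 = 591.2 + 191.8, so R_B^{BC} = 78.3 kN and R_C = 268.9 − 78.3 = 190.6 kN.
R_B = 43.94 + 78.3 = 122.2 kN.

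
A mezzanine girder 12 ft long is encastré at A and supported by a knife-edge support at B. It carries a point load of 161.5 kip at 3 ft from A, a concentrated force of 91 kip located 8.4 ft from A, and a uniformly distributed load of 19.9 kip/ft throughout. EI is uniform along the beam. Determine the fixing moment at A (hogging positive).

M_A = 825.2 kip·ft

Release the roller at B. Primary structure: cantilever fixed at A.
Deflection at B on the released cantilever, summing each load's contribution:
  point load 161.5 at a = 3: Pa²(3L − a)/(6EI) = 7994/EI
  point load 91 at a = 8.4: Pa²(3L − a)/(6EI) = 29536/EI
  UDL 19.9: wL⁴/(8EI) = 51581/EI
  δ_0 = 89111/EI
Tip deflection under a unit load at B: L³/(3EI) = 576/EI.
Compatibility at B: δ_0 − R_B·δ_{BB} = 0, so R_B = 89111/576 = 154.7 kip.
Moment equilibrium about A: M_A = Σ(load moments about A) − R_B·L = 2682 − 154.7×12 = 825.2 kip·ft.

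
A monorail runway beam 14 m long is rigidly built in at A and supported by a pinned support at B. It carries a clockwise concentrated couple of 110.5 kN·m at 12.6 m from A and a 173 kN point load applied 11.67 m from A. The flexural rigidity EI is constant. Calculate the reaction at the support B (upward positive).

Release the roller at B. Primary structure: cantilever fixed at A.
Primary-structure tip deflection at B by superposition:
  clockwise couple 110.5 at a = 12.6: M₀a(2L − a)/(2EI) = 10721/EI
  point load 173 at a = 11.67: Pa²(3L − a)/(6EI) = 119099/EI
  δ_0 = 129820/EI
Flexibility coefficient — unit upward force at B: δ_{BB} = L³/(3EI) = 914.7/EI.
Compatibility at B: δ_0 − R_B·δ_{BB} = 0, so R_B = 129820/914.7 = 141.9 kN.

R_B = 141.9 kN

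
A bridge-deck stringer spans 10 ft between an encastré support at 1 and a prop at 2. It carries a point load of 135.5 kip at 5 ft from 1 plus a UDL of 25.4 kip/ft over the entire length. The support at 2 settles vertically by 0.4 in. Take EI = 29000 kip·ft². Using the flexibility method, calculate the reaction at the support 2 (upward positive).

R_2 = 134.7 kip

Choose R_2 as the redundant. The primary structure is the cantilever fixed at 1.
Deflection at 2 on the released cantilever, summing each load's contribution:
  point load 135.5 at a = 5: Pa²(3L − a)/(6EI) = 14115/EI
  UDL 25.4: wL⁴/(8EI) = 31750/EI
  δ_0 = 45865/EI
Flexibility coefficient — unit upward force at 2: δ_{22} = L³/(3EI) = 333.3/EI.
With EI = 29000 kip·ft²: δ_0 = 1.5815 ft and δ_{22} = 0.011494 ft/kip.
Compatibility — the beam at 2 must follow the support down by 0.03333 ft: δ_0 − R_2·δ_{22} = 0.03333, so R_2 = (1.5815 − 0.03333)/0.011494 = 134.7 kip.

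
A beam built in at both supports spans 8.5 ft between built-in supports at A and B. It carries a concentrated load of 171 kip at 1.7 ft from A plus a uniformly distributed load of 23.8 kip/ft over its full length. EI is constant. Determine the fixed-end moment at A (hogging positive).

M_A = 329.3 kip·ft

Take the two fixed-end moments M_A, M_B as redundants; the released structure is the simple span AB.
End rotations of the released simple span under the applied load (×1/EI):
  at A: point load 171 at a = 1.7: Pab(L + b)/(6LEI) = 593/EI
  at B: point load 171 at a = 1.7: Pab(L + a)/(6LEI) = 395.4/EI
  at A: UDL 23.8: wL³/(24EI) = 609/EI
  at B: UDL 23.8: wL³/(24EI) = 609/EI
  θ_A0 = 1202/EI,  θ_B0 = 1004/EI
Flexibility coefficients: a unit moment at one end gives L/(3EI) there and L/(6EI) at the far end, so f₁₁ = f₂₂ = 2.833/EI and f₁₂ = f₂₁ = 1.417/EI.
Compatibility — zero rotation at each built-in end:
  2.833 M_A + 1.417 M_B = 1202
  1.417 M_A + 2.833 M_B = 1004
Solving the pair gives M_A = 329.3 kip·ft and M_B = 189.8 kip·ft (hogging).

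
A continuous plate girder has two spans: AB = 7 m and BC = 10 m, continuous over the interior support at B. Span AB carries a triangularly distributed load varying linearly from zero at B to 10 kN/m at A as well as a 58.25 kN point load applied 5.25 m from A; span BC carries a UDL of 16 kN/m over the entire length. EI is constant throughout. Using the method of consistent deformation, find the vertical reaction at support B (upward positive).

Take M_B as the redundant. Released structure: two simple spans AB and BC with a hinge at B.
Rotations at B on the released spans (each span's end-slope, ×1/EI):
  span AB: triangular load, peak 10: 7w₀L³/(360EI) = 66.69/EI
  span AB: point load 58.25 at a = 5.25: Pab(L + a)/(6LEI) = 156.1/EI
  span BC: UDL 16: wL³/(24EI) = 666.7/EI
  relative rotation θ_0 = (222.8 + 666.7)/EI = 889.5/EI
A unit hogging moment at B produces rotation L₁/(3EI) + L₂/(3EI) = 5.667/EI.
Slope continuity at B: θ_0 = M_B·5.667/EI, so M_B = 889.5/5.667 = 157 kN·m (hogging).
Span AB, ΣM about A with M_B applied at B: R_B^{AB}·7 = 387.5 + 157, so R_B^{AB} = 77.78 kN and R_A = 93.25 − 77.78 = 15.47 kN.
Span BC, ΣM about C: R_B^{BC}·10 = 800 + 157, so R_B^{BC} = 95.7 kN and R_C = 160 − 95.7 = 64.3 kN.
R_B = 77.78 + 95.7 = 173.5 kN.

R_B = 173.5 kN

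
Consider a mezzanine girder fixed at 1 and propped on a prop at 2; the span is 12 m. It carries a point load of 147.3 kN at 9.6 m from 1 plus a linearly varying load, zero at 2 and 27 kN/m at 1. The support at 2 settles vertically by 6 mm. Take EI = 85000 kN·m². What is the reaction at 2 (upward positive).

R_2 = 135.2 kN

Remove the prop at 2; the released (primary) structure is a cantilever built in at 1.
Deflection at 2 on the released cantilever, summing each load's contribution:
  point load 147.3 at a = 9.6: Pa²(3L − a)/(6EI) = 59731/EI
  triangular load, peak 27 at the fixed end: w₀L⁴/(30EI) = 18662/EI
  δ_0 = 78393/EI
Flexibility coefficient — unit upward force at 2: δ_{22} = L³/(3EI) = 576/EI.
With EI = 85000 kN·m²: δ_0 = 0.92227 m and δ_{22} = 0.006776 m/kN.
Compatibility — the beam at 2 must follow the support down by 0.006 m: δ_0 − R_2·δ_{22} = 0.006, so R_2 = (0.92227 − 0.006)/0.006776 = 135.2 kN.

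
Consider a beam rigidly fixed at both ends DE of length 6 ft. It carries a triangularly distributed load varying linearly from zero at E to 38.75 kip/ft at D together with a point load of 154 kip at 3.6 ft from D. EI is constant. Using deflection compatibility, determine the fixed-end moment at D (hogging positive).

M_D = 158.5 kip·ft

Take the two fixed-end moments M_D, M_E as redundants; the released structure is the simple span DE.
On the primary (simply-supported) span, the end slopes from the loading are:
  at D: triangular load, peak 38.75: w₀L³/(45EI) = 186/EI
  at E: triangular load, peak 38.75: 7w₀L³/(360EI) = 162.8/EI
  at D: point load 154 at a = 3.6: Pab(L + b)/(6LEI) = 310.5/EI
  at E: point load 154 at a = 3.6: Pab(L + a)/(6LEI) = 354.8/EI
  θ_D0 = 496.5/EI,  θ_E0 = 517.6/EI
Flexibility coefficients: a unit moment at one end gives L/(3EI) there and L/(6EI) at the far end, so f₁₁ = f₂₂ = 2/EI and f₁₂ = f₂₁ = 1/EI.
Compatibility — zero rotation at each built-in end:
  2 M_D + 1 M_E = 496.5
  1 M_D + 2 M_E = 517.6
Solving the pair gives M_D = 158.5 kip·ft and M_E = 179.6 kip·ft (hogging).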